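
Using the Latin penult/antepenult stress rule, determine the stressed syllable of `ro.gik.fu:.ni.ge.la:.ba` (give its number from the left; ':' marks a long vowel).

Classical Latin: stress the penult if heavy (long vowel or closed), else the antepenult.
Weights: 5 ge L, 6 la: H, 7 ba L.
The penult (syllable 6, la:) is heavy, so it takes stress.
Stress on syllable 6: ro.gik.fu:.ni.ge.ˈla:.ba.

6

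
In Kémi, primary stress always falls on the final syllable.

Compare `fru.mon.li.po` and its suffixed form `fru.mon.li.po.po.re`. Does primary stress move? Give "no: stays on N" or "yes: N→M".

yes: 4→6

Base `fru.mon.li.po` (4 syllables):
  The word has 4 syllables; the final syllable is syllable 4 (po).
  → primary stress on syllable 4.
Suffixed `fru.mon.li.po.po.re` (6 syllables):
  The word has 6 syllables; the final syllable is syllable 6 (re).
  → primary stress on syllable 6.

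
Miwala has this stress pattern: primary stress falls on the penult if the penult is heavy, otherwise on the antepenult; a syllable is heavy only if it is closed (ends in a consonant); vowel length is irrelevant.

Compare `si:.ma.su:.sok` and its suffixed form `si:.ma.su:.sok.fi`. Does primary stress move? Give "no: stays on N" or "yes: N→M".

yes: 2→4

Base `si:.ma.su:.sok` (4 syllables):
  Weights: 2 ma L, 3 su: L, 4 sok H.
  The penult (syllable 3, su:) is light, so stress falls on the antepenult (syllable 2, ma).
  → primary stress on syllable 2.
Suffixed `si:.ma.su:.sok.fi` (5 syllables):
  Weights: 3 su: L, 4 sok H, 5 fi L.
  The penult (syllable 4, sok) is heavy, so it takes stress.
  → primary stress on syllable 4.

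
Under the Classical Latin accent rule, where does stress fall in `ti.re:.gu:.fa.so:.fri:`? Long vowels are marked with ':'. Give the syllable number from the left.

Classical Latin: stress the penult if heavy (long vowel or closed), else the antepenult.
Weights: 4 fa L, 5 so: H, 6 fri: H.
The penult (syllable 5, so:) is heavy, so it takes stress.
Stress on syllable 5: ti.re:.gu:.fa.ˈso:.fri:.

5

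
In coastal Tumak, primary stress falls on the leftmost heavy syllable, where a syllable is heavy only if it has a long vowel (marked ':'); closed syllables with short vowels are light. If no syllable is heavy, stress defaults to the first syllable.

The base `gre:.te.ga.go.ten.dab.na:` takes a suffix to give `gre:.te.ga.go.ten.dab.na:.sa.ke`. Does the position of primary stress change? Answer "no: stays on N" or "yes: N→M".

no: stays on 1

Base `gre:.te.ga.go.ten.dab.na:` (7 syllables):
  Weights: 1 gre: H, 2 te L, 3 ga L, 4 go L, 5 ten L, 6 dab L, 7 na: H.
  Heavy syllables in the domain: 1, 7. The leftmost is syllable 1 (gre:).
  → primary stress on syllable 1.
Suffixed `gre:.te.ga.go.ten.dab.na:.sa.ke` (9 syllables):
  Weights: 1 gre: H, 2 te L, 3 ga L, 4 go L, 5 ten L, 6 dab L, 7 na: H, 8 sa L, 9 ke L.
  Heavy syllables in the domain: 1, 7. The leftmost is syllable 1 (gre:).
  → primary stress on syllable 1.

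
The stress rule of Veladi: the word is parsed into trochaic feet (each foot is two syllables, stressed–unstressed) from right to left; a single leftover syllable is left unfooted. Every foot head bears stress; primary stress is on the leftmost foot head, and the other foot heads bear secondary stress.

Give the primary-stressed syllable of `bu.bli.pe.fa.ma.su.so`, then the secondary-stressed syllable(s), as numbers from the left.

Parse right to left into trochaic (ˈσσ) feet: bu (ˈbli.pe) (ˈfa.ma) (ˈsu.so). Syllable 1 is left unfooted.
Foot heads (stressed positions): 2, 4, 6.
End Rule Leftmost: primary stress on the leftmost head = syllable 2.
Secondary stress on 4, 6: bu.ˈbli.pe.ˌfa.ma.ˌsu.so.

primary 2, secondary 4, 6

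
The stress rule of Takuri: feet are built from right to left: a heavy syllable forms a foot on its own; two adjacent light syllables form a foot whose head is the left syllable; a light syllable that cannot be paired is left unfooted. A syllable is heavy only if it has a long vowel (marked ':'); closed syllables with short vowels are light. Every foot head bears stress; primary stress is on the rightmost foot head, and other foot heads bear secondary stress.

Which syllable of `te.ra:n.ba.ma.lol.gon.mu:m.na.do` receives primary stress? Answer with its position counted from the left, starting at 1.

Weights: 1 te L, 2 ra:n H, 3 ba L, 4 ma L, 5 lol L, 6 gon L, 7 mu:m H, 8 na L, 9 do L.
Parse right to left (heavy = foot alone; LL = one foot; stranded L unfooted): te (ˈra:n) (ˈba.ma) (ˈlol.gon) (ˈmu:m) (ˈna.do).
Foot heads: 2, 3, 5, 7, 8.
Primary stress on the rightmost head = syllable 8.
Primary stress: syllable 8 → te.ra:n.ba.ma.lol.gon.mu:m.ˈna.do.

8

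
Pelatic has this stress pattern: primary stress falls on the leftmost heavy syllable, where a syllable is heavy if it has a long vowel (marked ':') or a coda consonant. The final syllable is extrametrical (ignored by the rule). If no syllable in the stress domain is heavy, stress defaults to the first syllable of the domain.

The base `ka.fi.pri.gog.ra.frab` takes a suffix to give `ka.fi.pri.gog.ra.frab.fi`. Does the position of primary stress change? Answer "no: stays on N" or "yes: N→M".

no: stays on 4

Base `ka.fi.pri.gog.ra.frab` (6 syllables):
  The final syllable (6, frab) is extrametrical; the stress domain is syllables 1–5.
  Weights: 1 ka L, 2 fi L, 3 pri L, 4 gog H, 5 ra L.
  Heavy syllables in the domain: 4. The leftmost is syllable 4 (gog).
  → primary stress on syllable 4.
Suffixed `ka.fi.pri.gog.ra.frab.fi` (7 syllables):
  The final syllable (7, fi) is extrametrical; the stress domain is syllables 1–6.
  Weights: 1 ka L, 2 fi L, 3 pri L, 4 gog H, 5 ra L, 6 frab H.
  Heavy syllables in the domain: 4, 6. The leftmost is syllable 4 (gog).
  → primary stress on syllable 4.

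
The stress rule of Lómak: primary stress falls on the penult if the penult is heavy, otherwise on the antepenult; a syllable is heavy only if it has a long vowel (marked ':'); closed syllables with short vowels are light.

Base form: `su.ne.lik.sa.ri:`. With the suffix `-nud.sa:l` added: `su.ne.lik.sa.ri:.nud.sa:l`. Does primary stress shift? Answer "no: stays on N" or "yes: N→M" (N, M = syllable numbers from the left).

Base `su.ne.lik.sa.ri:` (5 syllables):
  Weights: 3 lik L, 4 sa L, 5 ri: H.
  The penult (syllable 4, sa) is light, so stress falls on the antepenult (syllable 3, lik).
  → primary stress on syllable 3.
Suffixed `su.ne.lik.sa.ri:.nud.sa:l` (7 syllables):
  Weights: 5 ri: H, 6 nud L, 7 sa:l H.
  The penult (syllable 6, nud) is light, so stress falls on the antepenult (syllable 5, ri:).
  → primary stress on syllable 5.

yes: 3→5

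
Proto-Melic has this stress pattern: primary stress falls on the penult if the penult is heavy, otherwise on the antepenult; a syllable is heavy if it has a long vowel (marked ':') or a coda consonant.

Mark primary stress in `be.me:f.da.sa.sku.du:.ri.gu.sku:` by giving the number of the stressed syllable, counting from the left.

7

Weights: 7 ri L, 8 gu L, 9 sku: H.
The penult (syllable 8, gu) is light, so stress falls on the antepenult (syllable 7, ri).
Primary stress: syllable 7 → be.me:f.da.sa.sku.du:.ˈri.gu.sku:.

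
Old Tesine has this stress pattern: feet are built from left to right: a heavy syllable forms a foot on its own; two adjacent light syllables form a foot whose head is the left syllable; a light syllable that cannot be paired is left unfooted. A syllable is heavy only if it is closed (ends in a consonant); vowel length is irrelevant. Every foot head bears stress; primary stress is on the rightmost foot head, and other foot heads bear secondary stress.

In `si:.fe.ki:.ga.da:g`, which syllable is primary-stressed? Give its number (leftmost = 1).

Weights: 1 si: L, 2 fe L, 3 ki: L, 4 ga L, 5 da:g H.
Parse left to right (heavy = foot alone; LL = one foot; stranded L unfooted): (ˈsi:.fe) (ˈki:.ga) (ˈda:g).
Foot heads: 1, 3, 5.
Primary stress on the rightmost head = syllable 5.
Primary stress: syllable 5 → si:.fe.ki:.ga.ˈda:g.

5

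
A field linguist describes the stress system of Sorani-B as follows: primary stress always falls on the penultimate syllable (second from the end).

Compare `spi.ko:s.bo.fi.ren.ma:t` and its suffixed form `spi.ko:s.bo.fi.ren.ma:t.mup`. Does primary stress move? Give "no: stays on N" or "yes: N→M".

Base `spi.ko:s.bo.fi.ren.ma:t` (6 syllables):
  The word has 6 syllables; the penultimate syllable (second from the end) is syllable 5 (ren).
  → primary stress on syllable 5.
Suffixed `spi.ko:s.bo.fi.ren.ma:t.mup` (7 syllables):
  The word has 7 syllables; the penultimate syllable (second from the end) is syllable 6 (ma:t).
  → primary stress on syllable 6.

yes: 5→6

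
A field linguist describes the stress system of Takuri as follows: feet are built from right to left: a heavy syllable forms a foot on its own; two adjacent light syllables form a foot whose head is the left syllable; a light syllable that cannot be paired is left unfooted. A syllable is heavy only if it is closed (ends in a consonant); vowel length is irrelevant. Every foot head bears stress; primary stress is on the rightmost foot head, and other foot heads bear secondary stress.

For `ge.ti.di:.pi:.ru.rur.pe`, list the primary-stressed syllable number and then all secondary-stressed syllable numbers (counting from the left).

Weights: 1 ge L, 2 ti L, 3 di: L, 4 pi: L, 5 ru L, 6 rur H, 7 pe L.
Parse right to left (heavy = foot alone; LL = one foot; stranded L unfooted): ge (ˈti.di:) (ˈpi:.ru) (ˈrur) pe.
Foot heads: 2, 4, 6.
Primary stress on the rightmost head = syllable 6.
Secondary stress on 2, 4: ge.ˌti.di:.ˌpi:.ru.ˈrur.pe.

primary 6, secondary 2, 4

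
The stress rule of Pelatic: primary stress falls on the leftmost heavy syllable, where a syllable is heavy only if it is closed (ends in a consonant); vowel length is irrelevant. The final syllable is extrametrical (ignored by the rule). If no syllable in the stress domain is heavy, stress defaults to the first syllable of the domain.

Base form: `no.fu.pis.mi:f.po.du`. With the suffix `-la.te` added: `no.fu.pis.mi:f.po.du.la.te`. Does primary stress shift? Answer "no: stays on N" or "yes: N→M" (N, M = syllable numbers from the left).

no: stays on 3

Base `no.fu.pis.mi:f.po.du` (6 syllables):
  The final syllable (6, du) is extrametrical; the stress domain is syllables 1–5.
  Weights: 1 no L, 2 fu L, 3 pis H, 4 mi:f H, 5 po L.
  Heavy syllables in the domain: 3, 4. The leftmost is syllable 3 (pis).
  → primary stress on syllable 3.
Suffixed `no.fu.pis.mi:f.po.du.la.te` (8 syllables):
  The final syllable (8, te) is extrametrical; the stress domain is syllables 1–7.
  Weights: 1 no L, 2 fu L, 3 pis H, 4 mi:f H, 5 po L, 6 du L, 7 la L.
  Heavy syllables in the domain: 3, 4. The leftmost is syllable 3 (pis).
  → primary stress on syllable 3.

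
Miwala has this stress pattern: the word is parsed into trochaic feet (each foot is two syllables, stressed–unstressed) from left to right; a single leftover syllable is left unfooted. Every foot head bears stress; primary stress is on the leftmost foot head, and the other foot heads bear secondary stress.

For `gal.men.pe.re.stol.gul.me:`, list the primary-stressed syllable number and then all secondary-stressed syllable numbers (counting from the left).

primary 1, secondary 3, 5

Parse left to right into trochaic (ˈσσ) feet: (ˈgal.men) (ˈpe.re) (ˈstol.gul) me:. Syllable 7 is left unfooted.
Foot heads (stressed positions): 1, 3, 5.
End Rule Leftmost: primary stress on the leftmost head = syllable 1.
Secondary stress on 3, 5: ˈgal.men.ˌpe.re.ˌstol.gul.me:.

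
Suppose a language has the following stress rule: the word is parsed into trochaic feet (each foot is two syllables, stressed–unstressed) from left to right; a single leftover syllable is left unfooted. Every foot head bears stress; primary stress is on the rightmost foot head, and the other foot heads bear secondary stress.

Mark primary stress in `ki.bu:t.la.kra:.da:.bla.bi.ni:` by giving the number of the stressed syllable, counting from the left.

Parse left to right into trochaic (ˈσσ) feet: (ˈki.bu:t) (ˈla.kra:) (ˈda:.bla) (ˈbi.ni:).
Foot heads (stressed positions): 1, 3, 5, 7.
End Rule Rightmost: primary stress on the rightmost head = syllable 7.
Primary stress: syllable 7 → ki.bu:t.la.kra:.da:.bla.ˈbi.ni:.

7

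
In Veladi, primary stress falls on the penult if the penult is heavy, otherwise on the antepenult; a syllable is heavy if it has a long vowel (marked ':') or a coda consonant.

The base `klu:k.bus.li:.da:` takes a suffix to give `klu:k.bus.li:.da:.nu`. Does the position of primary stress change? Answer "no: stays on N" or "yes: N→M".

yes: 3→4

Base `klu:k.bus.li:.da:` (4 syllables):
  Weights: 2 bus H, 3 li: H, 4 da: H.
  The penult (syllable 3, li:) is heavy, so it takes stress.
  → primary stress on syllable 3.
Suffixed `klu:k.bus.li:.da:.nu` (5 syllables):
  Weights: 3 li: H, 4 da: H, 5 nu L.
  The penult (syllable 4, da:) is heavy, so it takes stress.
  → primary stress on syllable 4.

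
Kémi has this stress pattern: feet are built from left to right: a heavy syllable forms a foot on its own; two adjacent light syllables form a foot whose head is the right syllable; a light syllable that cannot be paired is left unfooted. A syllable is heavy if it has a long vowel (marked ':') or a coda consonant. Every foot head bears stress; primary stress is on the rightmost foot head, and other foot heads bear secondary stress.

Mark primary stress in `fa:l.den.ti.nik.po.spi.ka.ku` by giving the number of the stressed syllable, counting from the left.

8

Weights: 1 fa:l H, 2 den H, 3 ti L, 4 nik H, 5 po L, 6 spi L, 7 ka L, 8 ku L.
Parse left to right (heavy = foot alone; LL = one foot; stranded L unfooted): (ˈfa:l) (ˈden) ti (ˈnik) (po.ˈspi) (ka.ˈku).
Foot heads: 1, 2, 4, 6, 8.
Primary stress on the rightmost head = syllable 8.
Primary stress: syllable 8 → fa:l.den.ti.nik.po.spi.ka.ˈku.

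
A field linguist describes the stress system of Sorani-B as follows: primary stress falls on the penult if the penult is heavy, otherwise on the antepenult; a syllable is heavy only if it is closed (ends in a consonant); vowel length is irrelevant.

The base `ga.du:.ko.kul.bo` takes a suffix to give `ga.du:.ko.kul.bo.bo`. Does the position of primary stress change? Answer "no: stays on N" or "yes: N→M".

no: stays on 4

Base `ga.du:.ko.kul.bo` (5 syllables):
  Weights: 3 ko L, 4 kul H, 5 bo L.
  The penult (syllable 4, kul) is heavy, so it takes stress.
  → primary stress on syllable 4.
Suffixed `ga.du:.ko.kul.bo.bo` (6 syllables):
  Weights: 4 kul H, 5 bo L, 6 bo L.
  The penult (syllable 5, bo) is light, so stress falls on the antepenult (syllable 4, kul).
  → primary stress on syllable 4.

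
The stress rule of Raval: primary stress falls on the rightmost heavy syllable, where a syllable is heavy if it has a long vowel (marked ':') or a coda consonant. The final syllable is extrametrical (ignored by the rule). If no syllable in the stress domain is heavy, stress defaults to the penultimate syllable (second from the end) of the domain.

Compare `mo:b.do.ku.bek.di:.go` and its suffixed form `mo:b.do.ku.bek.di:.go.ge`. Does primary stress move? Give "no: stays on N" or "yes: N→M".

no: stays on 5

Base `mo:b.do.ku.bek.di:.go` (6 syllables):
  The final syllable (6, go) is extrametrical; the stress domain is syllables 1–5.
  Weights: 1 mo:b H, 2 do L, 3 ku L, 4 bek H, 5 di: H.
  Heavy syllables in the domain: 1, 4, 5. The rightmost is syllable 5 (di:).
  → primary stress on syllable 5.
Suffixed `mo:b.do.ku.bek.di:.go.ge` (7 syllables):
  The final syllable (7, ge) is extrametrical; the stress domain is syllables 1–6.
  Weights: 1 mo:b H, 2 do L, 3 ku L, 4 bek H, 5 di: H, 6 go L.
  Heavy syllables in the domain: 1, 4, 5. The rightmost is syllable 5 (di:).
  → primary stress on syllable 5.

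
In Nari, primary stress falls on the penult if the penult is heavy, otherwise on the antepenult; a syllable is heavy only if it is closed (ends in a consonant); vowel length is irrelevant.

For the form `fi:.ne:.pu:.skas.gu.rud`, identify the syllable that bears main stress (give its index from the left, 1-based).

4

Weights: 4 skas H, 5 gu L, 6 rud H.
The penult (syllable 5, gu) is light, so stress falls on the antepenult (syllable 4, skas).
Primary stress: syllable 4 → fi:.ne:.pu:.ˈskas.gu.rud.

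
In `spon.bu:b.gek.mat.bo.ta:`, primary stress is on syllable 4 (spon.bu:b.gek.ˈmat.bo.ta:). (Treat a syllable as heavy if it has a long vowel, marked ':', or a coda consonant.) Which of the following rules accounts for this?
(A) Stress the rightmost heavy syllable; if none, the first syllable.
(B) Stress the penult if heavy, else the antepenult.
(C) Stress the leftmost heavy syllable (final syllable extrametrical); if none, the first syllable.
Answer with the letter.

B

Rule A → syllable 6 (observed: 4).
Rule B → syllable 4 ✓.
Rule C → syllable 1 (observed: 4).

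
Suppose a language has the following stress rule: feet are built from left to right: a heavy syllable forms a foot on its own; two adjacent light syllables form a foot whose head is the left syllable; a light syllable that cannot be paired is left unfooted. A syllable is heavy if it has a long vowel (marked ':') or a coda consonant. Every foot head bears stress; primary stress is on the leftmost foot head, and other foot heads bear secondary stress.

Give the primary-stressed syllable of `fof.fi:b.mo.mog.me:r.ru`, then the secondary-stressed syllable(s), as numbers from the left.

primary 1, secondary 2, 4, 5

Weights: 1 fof H, 2 fi:b H, 3 mo L, 4 mog H, 5 me:r H, 6 ru L.
Parse left to right (heavy = foot alone; LL = one foot; stranded L unfooted): (ˈfof) (ˈfi:b) mo (ˈmog) (ˈme:r) ru.
Foot heads: 1, 2, 4, 5.
Primary stress on the leftmost head = syllable 1.
Secondary stress on 2, 4, 5: ˈfof.ˌfi:b.mo.ˌmog.ˌme:r.ru.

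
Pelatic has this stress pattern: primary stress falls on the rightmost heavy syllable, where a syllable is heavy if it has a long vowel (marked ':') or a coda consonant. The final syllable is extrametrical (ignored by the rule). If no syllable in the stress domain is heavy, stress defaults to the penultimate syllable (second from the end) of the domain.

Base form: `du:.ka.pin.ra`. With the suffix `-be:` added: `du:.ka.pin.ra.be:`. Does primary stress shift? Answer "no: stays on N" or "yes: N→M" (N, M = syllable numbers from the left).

Base `du:.ka.pin.ra` (4 syllables):
  The final syllable (4, ra) is extrametrical; the stress domain is syllables 1–3.
  Weights: 1 du: H, 2 ka L, 3 pin H.
  Heavy syllables in the domain: 1, 3. The rightmost is syllable 3 (pin).
  → primary stress on syllable 3.
Suffixed `du:.ka.pin.ra.be:` (5 syllables):
  The final syllable (5, be:) is extrametrical; the stress domain is syllables 1–4.
  Weights: 1 du: H, 2 ka L, 3 pin H, 4 ra L.
  Heavy syllables in the domain: 1, 3. The rightmost is syllable 3 (pin).
  → primary stress on syllable 3.

no: stays on 3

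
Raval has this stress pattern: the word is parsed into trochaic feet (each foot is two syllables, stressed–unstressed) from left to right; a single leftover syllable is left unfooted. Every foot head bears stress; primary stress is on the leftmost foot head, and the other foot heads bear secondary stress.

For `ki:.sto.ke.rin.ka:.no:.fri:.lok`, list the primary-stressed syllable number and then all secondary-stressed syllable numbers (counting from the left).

primary 1, secondary 3, 5, 7

Parse left to right into trochaic (ˈσσ) feet: (ˈki:.sto) (ˈke.rin) (ˈka:.no:) (ˈfri:.lok).
Foot heads (stressed positions): 1, 3, 5, 7.
End Rule Leftmost: primary stress on the leftmost head = syllable 1.
Secondary stress on 3, 5, 7: ˈki:.sto.ˌke.rin.ˌka:.no:.ˌfri:.lok.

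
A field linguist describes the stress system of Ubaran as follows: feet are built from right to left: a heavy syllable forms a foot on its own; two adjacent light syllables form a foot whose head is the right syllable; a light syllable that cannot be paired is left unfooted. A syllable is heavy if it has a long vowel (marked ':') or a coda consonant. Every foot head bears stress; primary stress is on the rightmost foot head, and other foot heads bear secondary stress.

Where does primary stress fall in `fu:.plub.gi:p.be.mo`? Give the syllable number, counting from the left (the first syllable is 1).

5

Weights: 1 fu: H, 2 plub H, 3 gi:p H, 4 be L, 5 mo L.
Parse right to left (heavy = foot alone; LL = one foot; stranded L unfooted): (ˈfu:) (ˈplub) (ˈgi:p) (be.ˈmo).
Foot heads: 1, 2, 3, 5.
Primary stress on the rightmost head = syllable 5.
Primary stress: syllable 5 → fu:.plub.gi:p.be.ˈmo.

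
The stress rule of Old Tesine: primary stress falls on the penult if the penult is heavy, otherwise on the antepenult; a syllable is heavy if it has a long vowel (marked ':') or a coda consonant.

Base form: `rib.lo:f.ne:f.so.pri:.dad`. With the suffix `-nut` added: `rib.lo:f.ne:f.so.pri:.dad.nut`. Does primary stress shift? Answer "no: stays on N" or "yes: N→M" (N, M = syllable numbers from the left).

yes: 5→6

Base `rib.lo:f.ne:f.so.pri:.dad` (6 syllables):
  Weights: 4 so L, 5 pri: H, 6 dad H.
  The penult (syllable 5, pri:) is heavy, so it takes stress.
  → primary stress on syllable 5.
Suffixed `rib.lo:f.ne:f.so.pri:.dad.nut` (7 syllables):
  Weights: 5 pri: H, 6 dad H, 7 nut H.
  The penult (syllable 6, dad) is heavy, so it takes stress.
  → primary stress on syllable 6.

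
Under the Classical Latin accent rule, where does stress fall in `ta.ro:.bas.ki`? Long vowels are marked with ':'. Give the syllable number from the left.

3

Classical Latin: stress the penult if heavy (long vowel or closed), else the antepenult.
Weights: 2 ro: H, 3 bas H, 4 ki L.
The penult (syllable 3, bas) is heavy, so it takes stress.
Stress on syllable 3: ta.ro:.ˈbas.ki.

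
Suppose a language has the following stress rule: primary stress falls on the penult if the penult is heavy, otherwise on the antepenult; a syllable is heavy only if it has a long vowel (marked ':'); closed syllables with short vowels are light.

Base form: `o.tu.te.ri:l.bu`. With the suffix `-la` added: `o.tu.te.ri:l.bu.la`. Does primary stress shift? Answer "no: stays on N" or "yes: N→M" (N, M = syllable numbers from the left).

Base `o.tu.te.ri:l.bu` (5 syllables):
  Weights: 3 te L, 4 ri:l H, 5 bu L.
  The penult (syllable 4, ri:l) is heavy, so it takes stress.
  → primary stress on syllable 4.
Suffixed `o.tu.te.ri:l.bu.la` (6 syllables):
  Weights: 4 ri:l H, 5 bu L, 6 la L.
  The penult (syllable 5, bu) is light, so stress falls on the antepenult (syllable 4, ri:l).
  → primary stress on syllable 4.

no: stays on 4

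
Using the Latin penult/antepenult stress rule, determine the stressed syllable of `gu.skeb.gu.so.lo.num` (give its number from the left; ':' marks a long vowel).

Classical Latin: stress the penult if heavy (long vowel or closed), else the antepenult.
Weights: 4 so L, 5 lo L, 6 num H.
The penult (syllable 5, lo) is light, so stress falls on the antepenult (syllable 4, so).
Stress on syllable 4: gu.skeb.gu.ˈso.lo.num.

4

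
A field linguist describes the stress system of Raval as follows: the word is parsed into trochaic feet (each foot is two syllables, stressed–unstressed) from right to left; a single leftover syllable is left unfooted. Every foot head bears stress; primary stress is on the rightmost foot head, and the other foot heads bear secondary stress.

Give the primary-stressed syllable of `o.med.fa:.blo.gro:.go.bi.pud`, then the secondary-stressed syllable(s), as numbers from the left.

Parse right to left into trochaic (ˈσσ) feet: (ˈo.med) (ˈfa:.blo) (ˈgro:.go) (ˈbi.pud).
Foot heads (stressed positions): 1, 3, 5, 7.
End Rule Rightmost: primary stress on the rightmost head = syllable 7.
Secondary stress on 1, 3, 5: ˌo.med.ˌfa:.blo.ˌgro:.go.ˈbi.pud.

primary 7, secondary 1, 3, 5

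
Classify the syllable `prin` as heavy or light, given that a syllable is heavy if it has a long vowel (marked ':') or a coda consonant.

heavy

`prin`: short vowel, closed (coda /n/). Closed → heavy.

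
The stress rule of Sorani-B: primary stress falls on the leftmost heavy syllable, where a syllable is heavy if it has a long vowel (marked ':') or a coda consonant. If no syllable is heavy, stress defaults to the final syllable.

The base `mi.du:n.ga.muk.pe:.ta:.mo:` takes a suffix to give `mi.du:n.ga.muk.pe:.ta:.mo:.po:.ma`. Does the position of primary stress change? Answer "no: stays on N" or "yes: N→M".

no: stays on 2

Base `mi.du:n.ga.muk.pe:.ta:.mo:` (7 syllables):
  Weights: 1 mi L, 2 du:n H, 3 ga L, 4 muk H, 5 pe: H, 6 ta: H, 7 mo: H.
  Heavy syllables in the domain: 2, 4, 5, 6, 7. The leftmost is syllable 2 (du:n).
  → primary stress on syllable 2.
Suffixed `mi.du:n.ga.muk.pe:.ta:.mo:.po:.ma` (9 syllables):
  Weights: 1 mi L, 2 du:n H, 3 ga L, 4 muk H, 5 pe: H, 6 ta: H, 7 mo: H, 8 po: H, 9 ma L.
  Heavy syllables in the domain: 2, 4, 5, 6, 7, 8. The leftmost is syllable 2 (du:n).
  → primary stress on syllable 2.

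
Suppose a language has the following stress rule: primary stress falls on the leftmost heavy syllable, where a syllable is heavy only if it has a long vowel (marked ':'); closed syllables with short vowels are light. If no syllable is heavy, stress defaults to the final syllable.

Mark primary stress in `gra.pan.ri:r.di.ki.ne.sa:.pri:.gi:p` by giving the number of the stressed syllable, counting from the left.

3

Weights: 1 gra L, 2 pan L, 3 ri:r H, 4 di L, 5 ki L, 6 ne L, 7 sa: H, 8 pri: H, 9 gi:p H.
Heavy syllables in the domain: 3, 7, 8, 9. The leftmost is syllable 3 (ri:r).
Primary stress: syllable 3 → gra.pan.ˈri:r.di.ki.ne.sa:.pri:.gi:p.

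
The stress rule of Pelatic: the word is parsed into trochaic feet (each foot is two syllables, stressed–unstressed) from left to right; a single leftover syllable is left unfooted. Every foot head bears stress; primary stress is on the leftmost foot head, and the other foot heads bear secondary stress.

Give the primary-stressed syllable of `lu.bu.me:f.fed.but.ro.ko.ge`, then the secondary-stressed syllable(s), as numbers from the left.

Parse left to right into trochaic (ˈσσ) feet: (ˈlu.bu) (ˈme:f.fed) (ˈbut.ro) (ˈko.ge).
Foot heads (stressed positions): 1, 3, 5, 7.
End Rule Leftmost: primary stress on the leftmost head = syllable 1.
Secondary stress on 3, 5, 7: ˈlu.bu.ˌme:f.fed.ˌbut.ro.ˌko.ge.

primary 1, secondary 3, 5, 7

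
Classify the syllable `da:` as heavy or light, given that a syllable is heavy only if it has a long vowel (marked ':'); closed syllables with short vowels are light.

heavy

`da:`: long vowel, open (no coda). Long vowel → heavy.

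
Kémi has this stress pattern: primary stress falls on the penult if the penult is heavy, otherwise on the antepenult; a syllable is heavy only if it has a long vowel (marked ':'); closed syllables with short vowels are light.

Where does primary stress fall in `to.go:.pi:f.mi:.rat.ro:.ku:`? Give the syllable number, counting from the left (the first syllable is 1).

6

Weights: 5 rat L, 6 ro: H, 7 ku: H.
The penult (syllable 6, ro:) is heavy, so it takes stress.
Primary stress: syllable 6 → to.go:.pi:f.mi:.rat.ˈro:.ku:.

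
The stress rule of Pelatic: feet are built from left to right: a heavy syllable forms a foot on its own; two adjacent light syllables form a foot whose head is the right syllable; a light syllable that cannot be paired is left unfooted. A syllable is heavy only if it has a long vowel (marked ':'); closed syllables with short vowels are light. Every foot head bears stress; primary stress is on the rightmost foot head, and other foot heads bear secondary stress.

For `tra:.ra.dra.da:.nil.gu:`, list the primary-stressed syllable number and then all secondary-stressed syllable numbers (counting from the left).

primary 6, secondary 1, 3, 4

Weights: 1 tra: H, 2 ra L, 3 dra L, 4 da: H, 5 nil L, 6 gu: H.
Parse left to right (heavy = foot alone; LL = one foot; stranded L unfooted): (ˈtra:) (ra.ˈdra) (ˈda:) nil (ˈgu:).
Foot heads: 1, 3, 4, 6.
Primary stress on the rightmost head = syllable 6.
Secondary stress on 1, 3, 4: ˌtra:.ra.ˌdra.ˌda:.nil.ˈgu:.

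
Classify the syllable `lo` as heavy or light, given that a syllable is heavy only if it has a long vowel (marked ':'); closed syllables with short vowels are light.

`lo`: short vowel, open (no coda). Short vowel → light.

light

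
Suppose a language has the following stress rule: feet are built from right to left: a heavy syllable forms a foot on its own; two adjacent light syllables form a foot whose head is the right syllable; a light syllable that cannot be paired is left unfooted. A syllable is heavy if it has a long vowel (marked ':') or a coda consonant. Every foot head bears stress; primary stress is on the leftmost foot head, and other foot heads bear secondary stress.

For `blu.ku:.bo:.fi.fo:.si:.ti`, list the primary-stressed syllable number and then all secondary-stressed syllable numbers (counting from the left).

Weights: 1 blu L, 2 ku: H, 3 bo: H, 4 fi L, 5 fo: H, 6 si: H, 7 ti L.
Parse right to left (heavy = foot alone; LL = one foot; stranded L unfooted): blu (ˈku:) (ˈbo:) fi (ˈfo:) (ˈsi:) ti.
Foot heads: 2, 3, 5, 6.
Primary stress on the leftmost head = syllable 2.
Secondary stress on 3, 5, 6: blu.ˈku:.ˌbo:.fi.ˌfo:.ˌsi:.ti.

primary 2, secondary 3, 5, 6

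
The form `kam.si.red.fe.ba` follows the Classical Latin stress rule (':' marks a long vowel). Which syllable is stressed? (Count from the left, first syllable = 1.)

Classical Latin: stress the penult if heavy (long vowel or closed), else the antepenult.
Weights: 3 red H, 4 fe L, 5 ba L.
The penult (syllable 4, fe) is light, so stress falls on the antepenult (syllable 3, red).
Stress on syllable 3: kam.si.ˈred.fe.ba.

3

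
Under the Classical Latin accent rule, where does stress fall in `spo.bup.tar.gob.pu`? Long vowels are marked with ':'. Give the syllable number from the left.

4

Classical Latin: stress the penult if heavy (long vowel or closed), else the antepenult.
Weights: 3 tar H, 4 gob H, 5 pu L.
The penult (syllable 4, gob) is heavy, so it takes stress.
Stress on syllable 4: spo.bup.tar.ˈgob.pu.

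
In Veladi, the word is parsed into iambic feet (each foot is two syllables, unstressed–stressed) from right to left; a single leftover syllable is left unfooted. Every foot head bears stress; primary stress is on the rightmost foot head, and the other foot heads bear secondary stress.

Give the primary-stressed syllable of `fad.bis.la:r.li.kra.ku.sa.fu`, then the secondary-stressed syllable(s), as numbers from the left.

Parse right to left into iambic (σˈσ) feet: (fad.ˈbis) (la:r.ˈli) (kra.ˈku) (sa.ˈfu).
Foot heads (stressed positions): 2, 4, 6, 8.
End Rule Rightmost: primary stress on the rightmost head = syllable 8.
Secondary stress on 2, 4, 6: fad.ˌbis.la:r.ˌli.kra.ˌku.sa.ˈfu.

primary 8, secondary 2, 4, 6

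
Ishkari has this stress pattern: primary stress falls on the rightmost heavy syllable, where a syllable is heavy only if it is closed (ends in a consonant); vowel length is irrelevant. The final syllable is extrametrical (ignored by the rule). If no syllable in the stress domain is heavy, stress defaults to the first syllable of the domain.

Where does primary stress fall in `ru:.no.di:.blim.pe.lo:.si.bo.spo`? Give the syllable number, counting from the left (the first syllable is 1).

4

The final syllable (9, spo) is extrametrical; the stress domain is syllables 1–8.
Weights: 1 ru: L, 2 no L, 3 di: L, 4 blim H, 5 pe L, 6 lo: L, 7 si L, 8 bo L.
Heavy syllables in the domain: 4. The rightmost is syllable 4 (blim).
Primary stress: syllable 4 → ru:.no.di:.ˈblim.pe.lo:.si.bo.spo.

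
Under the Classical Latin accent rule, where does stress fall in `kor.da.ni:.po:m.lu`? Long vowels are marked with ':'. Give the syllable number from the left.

Classical Latin: stress the penult if heavy (long vowel or closed), else the antepenult.
Weights: 3 ni: H, 4 po:m H, 5 lu L.
The penult (syllable 4, po:m) is heavy, so it takes stress.
Stress on syllable 4: kor.da.ni:.ˈpo:m.lu.

4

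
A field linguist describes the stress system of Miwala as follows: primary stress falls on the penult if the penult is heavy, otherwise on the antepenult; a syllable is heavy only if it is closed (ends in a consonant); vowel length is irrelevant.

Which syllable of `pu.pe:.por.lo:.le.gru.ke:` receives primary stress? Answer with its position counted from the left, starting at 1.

5

Weights: 5 le L, 6 gru L, 7 ke: L.
The penult (syllable 6, gru) is light, so stress falls on the antepenult (syllable 5, le).
Primary stress: syllable 5 → pu.pe:.por.lo:.ˈle.gru.ke:.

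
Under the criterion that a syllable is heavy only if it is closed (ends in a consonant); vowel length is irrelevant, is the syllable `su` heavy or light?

`su`: short vowel, open (no coda). Open (no coda) → light.

light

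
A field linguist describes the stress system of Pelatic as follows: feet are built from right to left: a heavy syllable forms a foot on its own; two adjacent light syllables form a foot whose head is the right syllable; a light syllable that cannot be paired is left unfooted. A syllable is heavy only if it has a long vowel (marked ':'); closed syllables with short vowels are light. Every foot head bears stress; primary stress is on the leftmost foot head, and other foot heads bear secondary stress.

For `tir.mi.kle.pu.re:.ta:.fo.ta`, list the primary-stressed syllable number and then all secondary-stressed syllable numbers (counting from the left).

primary 2, secondary 4, 5, 6, 8

Weights: 1 tir L, 2 mi L, 3 kle L, 4 pu L, 5 re: H, 6 ta: H, 7 fo L, 8 ta L.
Parse right to left (heavy = foot alone; LL = one foot; stranded L unfooted): (tir.ˈmi) (kle.ˈpu) (ˈre:) (ˈta:) (fo.ˈta).
Foot heads: 2, 4, 5, 6, 8.
Primary stress on the leftmost head = syllable 2.
Secondary stress on 4, 5, 6, 8: tir.ˈmi.kle.ˌpu.ˌre:.ˌta:.fo.ˌta.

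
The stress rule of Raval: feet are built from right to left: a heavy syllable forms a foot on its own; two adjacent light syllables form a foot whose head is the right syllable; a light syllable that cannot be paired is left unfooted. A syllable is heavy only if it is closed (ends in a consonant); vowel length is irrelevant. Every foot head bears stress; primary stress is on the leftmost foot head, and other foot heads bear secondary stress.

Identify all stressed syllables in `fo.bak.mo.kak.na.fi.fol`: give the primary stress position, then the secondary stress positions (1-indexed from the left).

Weights: 1 fo L, 2 bak H, 3 mo L, 4 kak H, 5 na L, 6 fi L, 7 fol H.
Parse right to left (heavy = foot alone; LL = one foot; stranded L unfooted): fo (ˈbak) mo (ˈkak) (na.ˈfi) (ˈfol).
Foot heads: 2, 4, 6, 7.
Primary stress on the leftmost head = syllable 2.
Secondary stress on 4, 6, 7: fo.ˈbak.mo.ˌkak.na.ˌfi.ˌfol.

primary 2, secondary 4, 6, 7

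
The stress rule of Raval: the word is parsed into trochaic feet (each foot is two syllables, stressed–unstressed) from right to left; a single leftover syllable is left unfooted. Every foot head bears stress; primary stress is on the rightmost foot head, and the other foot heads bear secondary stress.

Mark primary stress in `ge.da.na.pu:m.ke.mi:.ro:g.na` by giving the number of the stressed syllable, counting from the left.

Parse right to left into trochaic (ˈσσ) feet: (ˈge.da) (ˈna.pu:m) (ˈke.mi:) (ˈro:g.na).
Foot heads (stressed positions): 1, 3, 5, 7.
End Rule Rightmost: primary stress on the rightmost head = syllable 7.
Primary stress: syllable 7 → ge.da.na.pu:m.ke.mi:.ˈro:g.na.

7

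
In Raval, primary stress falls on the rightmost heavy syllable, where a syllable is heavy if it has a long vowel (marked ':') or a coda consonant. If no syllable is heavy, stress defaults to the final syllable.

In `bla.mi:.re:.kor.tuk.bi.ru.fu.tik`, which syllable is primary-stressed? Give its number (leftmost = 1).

Weights: 1 bla L, 2 mi: H, 3 re: H, 4 kor H, 5 tuk H, 6 bi L, 7 ru L, 8 fu L, 9 tik H.
Heavy syllables in the domain: 2, 3, 4, 5, 9. The rightmost is syllable 9 (tik).
Primary stress: syllable 9 → bla.mi:.re:.kor.tuk.bi.ru.fu.ˈtik.

9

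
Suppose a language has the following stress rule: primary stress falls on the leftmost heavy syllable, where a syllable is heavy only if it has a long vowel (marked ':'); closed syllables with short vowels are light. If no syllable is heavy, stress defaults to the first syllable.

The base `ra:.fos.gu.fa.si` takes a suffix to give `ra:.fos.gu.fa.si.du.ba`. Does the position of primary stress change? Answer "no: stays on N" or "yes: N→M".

no: stays on 1

Base `ra:.fos.gu.fa.si` (5 syllables):
  Weights: 1 ra: H, 2 fos L, 3 gu L, 4 fa L, 5 si L.
  Heavy syllables in the domain: 1. The leftmost is syllable 1 (ra:).
  → primary stress on syllable 1.
Suffixed `ra:.fos.gu.fa.si.du.ba` (7 syllables):
  Weights: 1 ra: H, 2 fos L, 3 gu L, 4 fa L, 5 si L, 6 du L, 7 ba L.
  Heavy syllables in the domain: 1. The leftmost is syllable 1 (ra:).
  → primary stress on syllable 1.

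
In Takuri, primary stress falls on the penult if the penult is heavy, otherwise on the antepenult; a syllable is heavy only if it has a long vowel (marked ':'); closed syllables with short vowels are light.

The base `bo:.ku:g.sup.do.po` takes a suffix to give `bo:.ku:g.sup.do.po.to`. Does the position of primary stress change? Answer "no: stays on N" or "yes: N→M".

Base `bo:.ku:g.sup.do.po` (5 syllables):
  Weights: 3 sup L, 4 do L, 5 po L.
  The penult (syllable 4, do) is light, so stress falls on the antepenult (syllable 3, sup).
  → primary stress on syllable 3.
Suffixed `bo:.ku:g.sup.do.po.to` (6 syllables):
  Weights: 4 do L, 5 po L, 6 to L.
  The penult (syllable 5, po) is light, so stress falls on the antepenult (syllable 4, do).
  → primary stress on syllable 4.

yes: 3→4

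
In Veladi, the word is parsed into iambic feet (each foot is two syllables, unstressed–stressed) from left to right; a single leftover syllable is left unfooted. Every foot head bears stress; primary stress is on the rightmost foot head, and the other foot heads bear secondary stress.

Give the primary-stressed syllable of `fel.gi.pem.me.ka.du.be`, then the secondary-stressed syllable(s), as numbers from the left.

primary 6, secondary 2, 4

Parse left to right into iambic (σˈσ) feet: (fel.ˈgi) (pem.ˈme) (ka.ˈdu) be. Syllable 7 is left unfooted.
Foot heads (stressed positions): 2, 4, 6.
End Rule Rightmost: primary stress on the rightmost head = syllable 6.
Secondary stress on 2, 4: fel.ˌgi.pem.ˌme.ka.ˈdu.be.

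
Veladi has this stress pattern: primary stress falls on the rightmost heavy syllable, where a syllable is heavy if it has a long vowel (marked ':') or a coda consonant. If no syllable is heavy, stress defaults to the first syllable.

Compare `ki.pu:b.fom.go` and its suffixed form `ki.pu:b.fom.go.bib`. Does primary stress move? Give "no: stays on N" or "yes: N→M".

yes: 3→5

Base `ki.pu:b.fom.go` (4 syllables):
  Weights: 1 ki L, 2 pu:b H, 3 fom H, 4 go L.
  Heavy syllables in the domain: 2, 3. The rightmost is syllable 3 (fom).
  → primary stress on syllable 3.
Suffixed `ki.pu:b.fom.go.bib` (5 syllables):
  Weights: 1 ki L, 2 pu:b H, 3 fom H, 4 go L, 5 bib H.
  Heavy syllables in the domain: 2, 3, 5. The rightmost is syllable 5 (bib).
  → primary stress on syllable 5.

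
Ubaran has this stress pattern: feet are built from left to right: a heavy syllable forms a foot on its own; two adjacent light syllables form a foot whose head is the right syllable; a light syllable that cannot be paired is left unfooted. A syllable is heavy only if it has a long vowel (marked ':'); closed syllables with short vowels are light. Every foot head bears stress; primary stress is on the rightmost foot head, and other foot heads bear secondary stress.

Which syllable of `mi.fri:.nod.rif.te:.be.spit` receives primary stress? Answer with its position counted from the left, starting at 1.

7

Weights: 1 mi L, 2 fri: H, 3 nod L, 4 rif L, 5 te: H, 6 be L, 7 spit L.
Parse left to right (heavy = foot alone; LL = one foot; stranded L unfooted): mi (ˈfri:) (nod.ˈrif) (ˈte:) (be.ˈspit).
Foot heads: 2, 4, 5, 7.
Primary stress on the rightmost head = syllable 7.
Primary stress: syllable 7 → mi.fri:.nod.rif.te:.be.ˈspit.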